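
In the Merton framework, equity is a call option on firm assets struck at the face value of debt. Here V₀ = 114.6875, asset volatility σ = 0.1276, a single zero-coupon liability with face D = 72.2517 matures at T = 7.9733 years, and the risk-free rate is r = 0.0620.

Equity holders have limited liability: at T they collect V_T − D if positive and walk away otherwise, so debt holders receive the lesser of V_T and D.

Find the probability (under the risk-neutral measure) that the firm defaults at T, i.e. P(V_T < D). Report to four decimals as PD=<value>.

PD=0.0067

d₁ = [ln(V₀/D) + (r + σ²/2)T] / (σ√T)
   = [ln(114.6875/72.2517) + (0.0620 + 0.5·0.1276²)·7.9733] / (0.1276·√7.9733)
   = [0.462055 + 0.559254] / 0.360305 = 2.834573
d₂ = d₁ − σ√T = 2.834573 − 0.360305 = 2.474268
risk-neutral PD = N(−d₂) = N(-2.474268) = 0.006675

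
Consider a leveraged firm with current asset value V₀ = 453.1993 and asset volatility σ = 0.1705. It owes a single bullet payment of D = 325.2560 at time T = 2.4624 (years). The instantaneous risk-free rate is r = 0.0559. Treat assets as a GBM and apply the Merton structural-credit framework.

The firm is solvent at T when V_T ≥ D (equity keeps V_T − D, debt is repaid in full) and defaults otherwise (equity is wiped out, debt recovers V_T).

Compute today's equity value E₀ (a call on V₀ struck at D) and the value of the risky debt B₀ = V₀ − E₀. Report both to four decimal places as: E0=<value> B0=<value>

E0=171.2935 B0=281.9058

d₁ = [ln(V₀/D) + (r + σ²/2)T] / (σ√T)
   = [ln(453.1993/325.2560) + (0.0559 + 0.5·0.1705²)·2.4624] / (0.1705·√2.4624)
   = [0.331719 + 0.173439] / 0.267549 = 1.888097
d₂ = d₁ − σ√T = 1.888097 − 0.267549 = 1.620548
N(d₁) = 0.970494,  N(d₂) = 0.947443,  e^(−rT) = 0.871405
E₀ = V₀·N(d₁) − D·e^(−rT)·N(d₂)
   = 453.1993·0.970494 − 325.2560·0.871405·0.947443 = 171.293523
B₀ = V₀ − E₀ = 453.1993 − 171.293523 = 281.905777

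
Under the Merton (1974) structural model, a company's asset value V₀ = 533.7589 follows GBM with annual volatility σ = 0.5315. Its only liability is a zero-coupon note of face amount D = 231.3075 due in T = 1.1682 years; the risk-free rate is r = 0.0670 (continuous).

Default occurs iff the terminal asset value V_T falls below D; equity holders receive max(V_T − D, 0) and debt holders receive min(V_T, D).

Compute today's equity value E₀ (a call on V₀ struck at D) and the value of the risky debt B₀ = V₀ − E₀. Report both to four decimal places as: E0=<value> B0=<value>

d₁ = [ln(V₀/D) + (r + σ²/2)T] / (σ√T)
   = [ln(533.7589/231.3075) + (0.0670 + 0.5·0.5315²)·1.1682] / (0.5315·√1.1682)
   = [0.836196 + 0.243273] / 0.574463 = 1.879094
d₂ = d₁ − σ√T = 1.879094 − 0.574463 = 1.304631
N(d₁) = 0.969884,  N(d₂) = 0.903991,  e^(−rT) = 0.924715
E₀ = V₀·N(d₁) − D·e^(−rT)·N(d₂)
   = 533.7589·0.969884 − 231.3075·0.924715·0.903991 = 324.326485
B₀ = V₀ − E₀ = 533.7589 − 324.326485 = 209.432415

E0=324.3265 B0=209.4324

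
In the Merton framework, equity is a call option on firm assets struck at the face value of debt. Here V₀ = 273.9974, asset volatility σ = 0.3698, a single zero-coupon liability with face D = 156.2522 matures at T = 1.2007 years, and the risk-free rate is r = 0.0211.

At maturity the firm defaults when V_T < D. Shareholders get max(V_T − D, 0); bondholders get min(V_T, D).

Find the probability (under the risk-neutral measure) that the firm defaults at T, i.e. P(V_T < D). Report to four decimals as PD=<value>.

d₁ = [ln(V₀/D) + (r + σ²/2)T] / (σ√T)
   = [ln(273.9974/156.2522) + (0.0211 + 0.5·0.3698²)·1.2007] / (0.3698·√1.2007)
   = [0.561647 + 0.107434] / 0.405214 = 1.651181
d₂ = d₁ − σ√T = 1.651181 − 0.405214 = 1.245967
risk-neutral PD = N(−d₂) = N(-1.245967) = 0.106388

PD=0.1064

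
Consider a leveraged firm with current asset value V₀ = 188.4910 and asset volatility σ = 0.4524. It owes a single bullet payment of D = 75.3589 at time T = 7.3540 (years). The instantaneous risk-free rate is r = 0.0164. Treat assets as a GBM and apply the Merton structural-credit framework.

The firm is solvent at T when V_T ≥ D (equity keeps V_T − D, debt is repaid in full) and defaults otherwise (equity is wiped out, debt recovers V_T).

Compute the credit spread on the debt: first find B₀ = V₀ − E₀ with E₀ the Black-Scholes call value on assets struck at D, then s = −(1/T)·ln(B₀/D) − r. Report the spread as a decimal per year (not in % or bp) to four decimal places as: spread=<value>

d₁ = [ln(V₀/D) + (r + σ²/2)T] / (σ√T)
   = [ln(188.4910/75.3589) + (0.0164 + 0.5·0.4524²)·7.3540] / (0.4524·√7.3540)
   = [0.916788 + 0.873162] / 1.226830 = 1.459004
d₂ = d₁ − σ√T = 1.459004 − 1.226830 = 0.232174
N(d₁) = 0.927718,  N(d₂) = 0.591798,  e^(−rT) = 0.886383
E₀ = V₀·N(d₁) − D·e^(−rT)·N(d₂)
   = 188.4910·0.927718 − 75.3589·0.886383·0.591798 = 135.336194
B₀ = V₀ − E₀ = 188.4910 − 135.336194 = 53.154806
spread = −(1/T)·ln(B₀/D) − r = −(1/7.3540)·ln(53.154806/75.3589) − 0.0164 = 0.03106444

spread=0.0311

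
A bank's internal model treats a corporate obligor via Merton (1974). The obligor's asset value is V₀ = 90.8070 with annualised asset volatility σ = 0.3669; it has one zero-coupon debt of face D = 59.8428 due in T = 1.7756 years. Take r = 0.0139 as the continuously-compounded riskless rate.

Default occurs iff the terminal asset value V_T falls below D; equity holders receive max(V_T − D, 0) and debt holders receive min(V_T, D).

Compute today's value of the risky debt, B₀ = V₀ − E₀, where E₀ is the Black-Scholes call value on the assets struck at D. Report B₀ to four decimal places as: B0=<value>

B0=54.8958

d₁ = [ln(V₀/D) + (r + σ²/2)T] / (σ√T)
   = [ln(90.8070/59.8428) + (0.0139 + 0.5·0.3669²)·1.7756] / (0.3669·√1.7756)
   = [0.417015 + 0.144193] / 0.488900 = 1.147898
d₂ = d₁ − σ√T = 1.147898 − 0.488900 = 0.658998
N(d₁) = 0.874495,  N(d₂) = 0.745052,  e^(−rT) = 0.975621
E₀ = V₀·N(d₁) − D·e^(−rT)·N(d₂)
   = 90.8070·0.874495 − 59.8428·0.975621·0.745052 = 35.911226
B₀ = V₀ − E₀ = 90.8070 − 35.911226 = 54.895774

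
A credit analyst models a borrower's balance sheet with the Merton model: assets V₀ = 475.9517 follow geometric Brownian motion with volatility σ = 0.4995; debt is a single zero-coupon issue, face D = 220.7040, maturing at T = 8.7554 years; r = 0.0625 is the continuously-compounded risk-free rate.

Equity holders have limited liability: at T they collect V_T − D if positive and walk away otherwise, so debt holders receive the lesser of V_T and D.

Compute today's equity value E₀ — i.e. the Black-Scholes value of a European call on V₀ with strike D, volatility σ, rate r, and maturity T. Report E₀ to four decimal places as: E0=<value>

d₁ = [ln(V₀/D) + (r + σ²/2)T] / (σ√T)
   = [ln(475.9517/220.7040) + (0.0625 + 0.5·0.4995²)·8.7554] / (0.4995·√8.7554)
   = [0.768494 + 1.639450] / 1.477997 = 1.629194
d₂ = d₁ − σ√T = 1.629194 − 1.477997 = 0.151197
N(d₁) = 0.948364,  N(d₂) = 0.560090,  e^(−rT) = 0.578560
E₀ = V₀·N(d₁) − D·e^(−rT)·N(d₂)
   = 475.9517·0.948364 − 220.7040·0.578560·0.560090 = 379.857265

E0=379.8573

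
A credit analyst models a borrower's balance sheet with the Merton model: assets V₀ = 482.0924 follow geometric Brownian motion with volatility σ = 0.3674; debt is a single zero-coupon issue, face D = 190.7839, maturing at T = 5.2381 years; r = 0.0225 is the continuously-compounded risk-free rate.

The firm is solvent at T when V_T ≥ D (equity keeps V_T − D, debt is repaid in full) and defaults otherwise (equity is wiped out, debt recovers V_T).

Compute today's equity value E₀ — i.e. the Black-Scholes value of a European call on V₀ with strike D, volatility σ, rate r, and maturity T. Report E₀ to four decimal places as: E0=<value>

E0=324.1508

d₁ = [ln(V₀/D) + (r + σ²/2)T] / (σ√T)
   = [ln(482.0924/190.7839) + (0.0225 + 0.5·0.3674²)·5.2381] / (0.3674·√5.2381)
   = [0.926994 + 0.471384] / 0.840865 = 1.663024
d₂ = d₁ − σ√T = 1.663024 − 0.840865 = 0.822160
N(d₁) = 0.951846,  N(d₂) = 0.794507,  e^(−rT) = 0.888823
E₀ = V₀·N(d₁) − D·e^(−rT)·N(d₂)
   = 482.0924·0.951846 − 190.7839·0.888823·0.794507 = 324.150807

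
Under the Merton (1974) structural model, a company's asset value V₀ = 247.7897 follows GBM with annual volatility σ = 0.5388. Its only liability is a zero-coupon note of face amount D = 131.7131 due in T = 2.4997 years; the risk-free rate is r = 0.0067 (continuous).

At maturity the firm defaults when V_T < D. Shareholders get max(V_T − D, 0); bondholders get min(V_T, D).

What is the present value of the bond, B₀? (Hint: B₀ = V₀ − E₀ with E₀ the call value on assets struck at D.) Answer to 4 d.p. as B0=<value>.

B0=110.9049

d₁ = [ln(V₀/D) + (r + σ²/2)T] / (σ√T)
   = [ln(247.7897/131.7131) + (0.0067 + 0.5·0.5388²)·2.4997] / (0.5388·√2.4997)
   = [0.631954 + 0.379586] / 0.851866 = 1.187440
d₂ = d₁ − σ√T = 1.187440 − 0.851866 = 0.335574
N(d₁) = 0.882473,  N(d₂) = 0.631404,  e^(−rT) = 0.983391
E₀ = V₀·N(d₁) − D·e^(−rT)·N(d₂)
   = 247.7897·0.882473 − 131.7131·0.983391·0.631404 = 136.884795
B₀ = V₀ − E₀ = 247.7897 − 136.884795 = 110.904905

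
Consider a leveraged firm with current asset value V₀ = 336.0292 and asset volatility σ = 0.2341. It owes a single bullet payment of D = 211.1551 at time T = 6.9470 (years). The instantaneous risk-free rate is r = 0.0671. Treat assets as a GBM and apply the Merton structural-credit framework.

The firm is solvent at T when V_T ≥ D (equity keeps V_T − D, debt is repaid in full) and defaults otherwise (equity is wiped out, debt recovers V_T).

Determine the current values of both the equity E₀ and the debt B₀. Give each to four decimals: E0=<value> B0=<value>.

E0=207.1626 B0=128.8666

d₁ = [ln(V₀/D) + (r + σ²/2)T] / (σ√T)
   = [ln(336.0292/211.1551) + (0.0671 + 0.5·0.2341²)·6.9470] / (0.2341·√6.9470)
   = [0.464605 + 0.656501] / 0.617021 = 1.816966
d₂ = d₁ − σ√T = 1.816966 − 0.617021 = 1.199945
N(d₁) = 0.965389,  N(d₂) = 0.884920,  e^(−rT) = 0.627417
E₀ = V₀·N(d₁) − D·e^(−rT)·N(d₂)
   = 336.0292·0.965389 − 211.1551·0.627417·0.884920 = 207.162632
B₀ = V₀ − E₀ = 336.0292 − 207.162632 = 128.866568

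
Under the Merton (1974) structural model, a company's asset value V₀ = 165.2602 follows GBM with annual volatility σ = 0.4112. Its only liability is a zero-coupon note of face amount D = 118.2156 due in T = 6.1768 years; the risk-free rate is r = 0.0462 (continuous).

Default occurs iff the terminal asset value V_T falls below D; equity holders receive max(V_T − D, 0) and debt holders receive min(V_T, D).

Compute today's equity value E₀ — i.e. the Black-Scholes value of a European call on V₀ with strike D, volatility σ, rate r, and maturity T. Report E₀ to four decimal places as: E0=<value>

E0=95.6485

d₁ = [ln(V₀/D) + (r + σ²/2)T] / (σ√T)
   = [ln(165.2602/118.2156) + (0.0462 + 0.5·0.4112²)·6.1768] / (0.4112·√6.1768)
   = [0.335011 + 0.807572] / 1.021962 = 1.118028
d₂ = d₁ − σ√T = 1.118028 − 1.021962 = 0.096066
N(d₁) = 0.868223,  N(d₂) = 0.538266,  e^(−rT) = 0.751737
E₀ = V₀·N(d₁) − D·e^(−rT)·N(d₂)
   = 165.2602·0.868223 − 118.2156·0.751737·0.538266 = 95.648504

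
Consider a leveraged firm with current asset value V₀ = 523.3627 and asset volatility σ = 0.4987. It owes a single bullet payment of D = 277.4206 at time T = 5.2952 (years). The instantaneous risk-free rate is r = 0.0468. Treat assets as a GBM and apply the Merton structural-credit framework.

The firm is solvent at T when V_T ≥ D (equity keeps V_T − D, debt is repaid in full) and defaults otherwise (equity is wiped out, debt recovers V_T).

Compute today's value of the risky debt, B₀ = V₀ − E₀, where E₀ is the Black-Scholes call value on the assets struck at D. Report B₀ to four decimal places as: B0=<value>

B0=171.9506

d₁ = [ln(V₀/D) + (r + σ²/2)T] / (σ√T)
   = [ln(523.3627/277.4206) + (0.0468 + 0.5·0.4987²)·5.2952] / (0.4987·√5.2952)
   = [0.634740 + 0.906278] / 1.147574 = 1.342849
d₂ = d₁ − σ√T = 1.342849 − 1.147574 = 0.195275
N(d₁) = 0.910340,  N(d₂) = 0.577411,  e^(−rT) = 0.780504
E₀ = V₀·N(d₁) − D·e^(−rT)·N(d₂)
   = 523.3627·0.910340 − 277.4206·0.780504·0.577411 = 351.412112
B₀ = V₀ − E₀ = 523.3627 − 351.412112 = 171.950588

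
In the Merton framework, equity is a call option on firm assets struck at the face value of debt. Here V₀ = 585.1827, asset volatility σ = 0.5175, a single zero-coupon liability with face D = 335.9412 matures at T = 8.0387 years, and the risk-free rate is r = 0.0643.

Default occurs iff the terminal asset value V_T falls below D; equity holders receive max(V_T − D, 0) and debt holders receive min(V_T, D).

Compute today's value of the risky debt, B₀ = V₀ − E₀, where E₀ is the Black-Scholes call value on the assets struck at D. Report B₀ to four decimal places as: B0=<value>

d₁ = [ln(V₀/D) + (r + σ²/2)T] / (σ√T)
   = [ln(585.1827/335.9412) + (0.0643 + 0.5·0.5175²)·8.0387] / (0.5175·√8.0387)
   = [0.554988 + 1.593295] / 1.467247 = 1.464159
d₂ = d₁ − σ√T = 1.464159 − 1.467247 = -0.003088
N(d₁) = 0.928425,  N(d₂) = 0.498768,  e^(−rT) = 0.596373
E₀ = V₀·N(d₁) − D·e^(−rT)·N(d₂)
   = 585.1827·0.928425 − 335.9412·0.596373·0.498768 = 443.371735
B₀ = V₀ − E₀ = 585.1827 − 443.371735 = 141.810965

B0=141.8110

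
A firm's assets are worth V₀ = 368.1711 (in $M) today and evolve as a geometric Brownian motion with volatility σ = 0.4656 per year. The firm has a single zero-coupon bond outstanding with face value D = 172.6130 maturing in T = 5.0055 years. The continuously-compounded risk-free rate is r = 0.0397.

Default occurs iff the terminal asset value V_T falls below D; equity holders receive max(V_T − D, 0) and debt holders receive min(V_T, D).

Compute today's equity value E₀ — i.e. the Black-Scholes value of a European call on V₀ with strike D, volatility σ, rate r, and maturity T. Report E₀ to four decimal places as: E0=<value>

E0=247.9253

d₁ = [ln(V₀/D) + (r + σ²/2)T] / (σ√T)
   = [ln(368.1711/172.6130) + (0.0397 + 0.5·0.4656²)·5.0055] / (0.4656·√5.0055)
   = [0.757496 + 0.741273] / 1.041686 = 1.438792
d₂ = d₁ − σ√T = 1.438792 − 1.041686 = 0.397106
N(d₁) = 0.924895,  N(d₂) = 0.654355,  e^(−rT) = 0.819781
E₀ = V₀·N(d₁) − D·e^(−rT)·N(d₂)
   = 368.1711·0.924895 − 172.6130·0.819781·0.654355 = 247.925260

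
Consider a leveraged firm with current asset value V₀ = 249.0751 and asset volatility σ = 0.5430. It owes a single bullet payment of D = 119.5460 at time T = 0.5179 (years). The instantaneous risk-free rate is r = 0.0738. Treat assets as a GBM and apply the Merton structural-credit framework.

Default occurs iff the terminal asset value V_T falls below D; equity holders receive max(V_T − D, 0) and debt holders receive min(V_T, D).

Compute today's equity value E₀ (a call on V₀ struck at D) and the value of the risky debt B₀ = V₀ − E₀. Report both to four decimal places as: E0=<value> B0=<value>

d₁ = [ln(V₀/D) + (r + σ²/2)T] / (σ√T)
   = [ln(249.0751/119.5460) + (0.0738 + 0.5·0.5430²)·0.5179] / (0.5430·√0.5179)
   = [0.734053 + 0.114572] / 0.390771 = 2.171667
d₂ = d₁ − σ√T = 2.171667 − 0.390771 = 1.780896
N(d₁) = 0.985060,  N(d₂) = 0.962535,  e^(−rT) = 0.962500
E₀ = V₀·N(d₁) − D·e^(−rT)·N(d₂)
   = 249.0751·0.985060 − 119.5460·0.962500·0.962535 = 134.601581
B₀ = V₀ − E₀ = 249.0751 − 134.601581 = 114.473519

E0=134.6016 B0=114.4735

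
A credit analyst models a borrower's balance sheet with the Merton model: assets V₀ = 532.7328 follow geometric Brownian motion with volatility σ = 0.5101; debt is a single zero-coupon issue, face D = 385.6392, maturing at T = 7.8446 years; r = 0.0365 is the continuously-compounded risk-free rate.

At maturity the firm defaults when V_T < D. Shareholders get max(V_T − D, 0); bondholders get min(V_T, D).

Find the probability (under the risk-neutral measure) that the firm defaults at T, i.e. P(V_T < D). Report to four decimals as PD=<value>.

d₁ = [ln(V₀/D) + (r + σ²/2)T] / (σ√T)
   = [ln(532.7328/385.6392) + (0.0365 + 0.5·0.5101²)·7.8446] / (0.5101·√7.8446)
   = [0.323118 + 1.306918] / 1.428699 = 1.140923
d₂ = d₁ − σ√T = 1.140923 − 1.428699 = -0.287776
risk-neutral PD = N(−d₂) = N(0.287776) = 0.613241

PD=0.6132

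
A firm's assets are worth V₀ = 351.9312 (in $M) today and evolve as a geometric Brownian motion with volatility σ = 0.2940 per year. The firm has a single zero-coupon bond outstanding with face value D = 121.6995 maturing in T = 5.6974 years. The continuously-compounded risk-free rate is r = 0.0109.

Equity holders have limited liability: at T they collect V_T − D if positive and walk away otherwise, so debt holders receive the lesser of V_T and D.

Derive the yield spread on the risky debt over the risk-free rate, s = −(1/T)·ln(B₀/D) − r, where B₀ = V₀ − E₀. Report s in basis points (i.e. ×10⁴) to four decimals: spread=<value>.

spread=48.4647

d₁ = [ln(V₀/D) + (r + σ²/2)T] / (σ√T)
   = [ln(351.9312/121.6995) + (0.0109 + 0.5·0.2940²)·5.6974] / (0.2940·√5.6974)
   = [1.061881 + 0.308332] / 0.701755 = 1.952551
d₂ = d₁ − σ√T = 1.952551 − 0.701755 = 1.250795
N(d₁) = 0.974564,  N(d₂) = 0.894495,  e^(−rT) = 0.939787
E₀ = V₀·N(d₁) − D·e^(−rT)·N(d₂)
   = 351.9312·0.974564 − 121.6995·0.939787·0.894495 = 240.674408
B₀ = V₀ − E₀ = 351.9312 − 240.674408 = 111.256792
spread = −(1/T)·ln(B₀/D) − r = −(1/5.6974)·ln(111.256792/121.6995) − 0.0109 = 0.00484647
in basis points: 0.00484647 × 10⁴ = 48.4647 bp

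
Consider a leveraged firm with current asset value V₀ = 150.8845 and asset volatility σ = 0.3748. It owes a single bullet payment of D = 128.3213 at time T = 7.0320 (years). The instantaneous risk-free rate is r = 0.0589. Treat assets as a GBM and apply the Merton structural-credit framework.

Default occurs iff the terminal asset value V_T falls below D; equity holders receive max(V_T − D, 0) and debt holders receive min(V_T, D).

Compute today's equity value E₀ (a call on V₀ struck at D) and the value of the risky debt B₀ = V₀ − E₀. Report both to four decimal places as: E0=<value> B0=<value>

d₁ = [ln(V₀/D) + (r + σ²/2)T] / (σ√T)
   = [ln(150.8845/128.3213) + (0.0589 + 0.5·0.3748²)·7.0320] / (0.3748·√7.0320)
   = [0.161977 + 0.908095] / 0.993892 = 1.076649
d₂ = d₁ − σ√T = 1.076649 − 0.993892 = 0.082757
N(d₁) = 0.859181,  N(d₂) = 0.532978,  e^(−rT) = 0.660879
E₀ = V₀·N(d₁) − D·e^(−rT)·N(d₂)
   = 150.8845·0.859181 − 128.3213·0.660879·0.532978 = 84.438074
B₀ = V₀ − E₀ = 150.8845 − 84.438074 = 66.446426

E0=84.4381 B0=66.4464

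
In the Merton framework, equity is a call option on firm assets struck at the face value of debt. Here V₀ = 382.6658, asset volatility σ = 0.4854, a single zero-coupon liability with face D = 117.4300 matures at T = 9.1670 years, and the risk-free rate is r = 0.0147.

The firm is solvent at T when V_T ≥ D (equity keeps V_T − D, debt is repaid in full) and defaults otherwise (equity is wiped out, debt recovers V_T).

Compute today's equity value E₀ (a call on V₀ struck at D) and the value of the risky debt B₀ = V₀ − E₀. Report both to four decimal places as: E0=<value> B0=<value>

d₁ = [ln(V₀/D) + (r + σ²/2)T] / (σ√T)
   = [ln(382.6658/117.4300) + (0.0147 + 0.5·0.4854²)·9.1670] / (0.4854·√9.1670)
   = [1.181320 + 1.214688] / 1.469648 = 1.630327
d₂ = d₁ − σ√T = 1.630327 − 1.469648 = 0.160679
N(d₁) = 0.948484,  N(d₂) = 0.563827,  e^(−rT) = 0.873930
E₀ = V₀·N(d₁) − D·e^(−rT)·N(d₂)
   = 382.6658·0.948484 − 117.4300·0.873930·0.563827 = 305.089242
B₀ = V₀ − E₀ = 382.6658 − 305.089242 = 77.576558

E0=305.0892 B0=77.5766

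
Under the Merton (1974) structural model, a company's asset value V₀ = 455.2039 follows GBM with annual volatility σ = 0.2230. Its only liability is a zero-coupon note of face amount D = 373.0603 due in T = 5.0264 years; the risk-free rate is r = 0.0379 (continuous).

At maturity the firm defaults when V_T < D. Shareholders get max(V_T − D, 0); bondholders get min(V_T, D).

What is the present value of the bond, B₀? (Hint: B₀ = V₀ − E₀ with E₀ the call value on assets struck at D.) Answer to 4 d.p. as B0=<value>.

d₁ = [ln(V₀/D) + (r + σ²/2)T] / (σ√T)
   = [ln(455.2039/373.0603) + (0.0379 + 0.5·0.2230²)·5.0264] / (0.2230·√5.0264)
   = [0.199005 + 0.315479] / 0.499958 = 1.029056
d₂ = d₁ − σ√T = 1.029056 − 0.499958 = 0.529099
N(d₁) = 0.848273,  N(d₂) = 0.701631,  e^(−rT) = 0.826545
E₀ = V₀·N(d₁) − D·e^(−rT)·N(d₂)
   = 455.2039·0.848273 − 373.0603·0.826545·0.701631 = 169.788439
B₀ = V₀ − E₀ = 455.2039 − 169.788439 = 285.415461

B0=285.4155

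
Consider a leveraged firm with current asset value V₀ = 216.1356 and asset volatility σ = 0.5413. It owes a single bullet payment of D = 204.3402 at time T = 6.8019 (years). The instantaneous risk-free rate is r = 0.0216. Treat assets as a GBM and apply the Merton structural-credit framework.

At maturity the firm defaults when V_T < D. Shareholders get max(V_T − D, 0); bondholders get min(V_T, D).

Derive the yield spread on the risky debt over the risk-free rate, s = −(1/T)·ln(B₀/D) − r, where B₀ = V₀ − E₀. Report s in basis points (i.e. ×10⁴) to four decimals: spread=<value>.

d₁ = [ln(V₀/D) + (r + σ²/2)T] / (σ√T)
   = [ln(216.1356/204.3402) + (0.0216 + 0.5·0.5413²)·6.8019] / (0.5413·√6.8019)
   = [0.056120 + 1.143419] / 1.411735 = 0.849691
d₂ = d₁ − σ√T = 0.849691 − 1.411735 = -0.562044
N(d₁) = 0.802252,  N(d₂) = 0.287043,  e^(−rT) = 0.863362
E₀ = V₀·N(d₁) − D·e^(−rT)·N(d₂)
   = 216.1356·0.802252 − 204.3402·0.863362·0.287043 = 122.755100
B₀ = V₀ − E₀ = 216.1356 − 122.755100 = 93.380500
spread = −(1/T)·ln(B₀/D) − r = −(1/6.8019)·ln(93.380500/204.3402) − 0.0216 = 0.09353014
in basis points: 0.09353014 × 10⁴ = 935.3014 bp

spread=935.3014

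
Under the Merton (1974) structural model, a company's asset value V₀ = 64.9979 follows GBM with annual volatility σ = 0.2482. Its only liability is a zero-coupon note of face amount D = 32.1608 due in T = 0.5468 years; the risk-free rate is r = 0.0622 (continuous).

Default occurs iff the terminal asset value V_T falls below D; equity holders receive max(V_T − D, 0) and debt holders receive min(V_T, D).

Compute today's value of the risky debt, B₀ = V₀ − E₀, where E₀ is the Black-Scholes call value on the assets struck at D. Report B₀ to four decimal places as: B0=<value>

B0=31.0853

d₁ = [ln(V₀/D) + (r + σ²/2)T] / (σ√T)
   = [ln(64.9979/32.1608) + (0.0622 + 0.5·0.2482²)·0.5468] / (0.2482·√0.5468)
   = [0.703607 + 0.050853] / 0.183534 = 4.110741
d₂ = d₁ − σ√T = 4.110741 − 0.183534 = 3.927208
N(d₁) = 0.999980,  N(d₂) = 0.999957,  e^(−rT) = 0.966561
E₀ = V₀·N(d₁) − D·e^(−rT)·N(d₂)
   = 64.9979·0.999980 − 32.1608·0.966561·0.999957 = 33.912582
B₀ = V₀ − E₀ = 64.9979 − 33.912582 = 31.085318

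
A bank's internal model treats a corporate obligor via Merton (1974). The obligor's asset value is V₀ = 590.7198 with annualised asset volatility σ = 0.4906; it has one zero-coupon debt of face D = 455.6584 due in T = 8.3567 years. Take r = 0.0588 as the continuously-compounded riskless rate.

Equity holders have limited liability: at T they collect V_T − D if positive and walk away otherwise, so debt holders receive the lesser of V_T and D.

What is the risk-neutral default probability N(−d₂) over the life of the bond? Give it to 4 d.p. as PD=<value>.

d₁ = [ln(V₀/D) + (r + σ²/2)T] / (σ√T)
   = [ln(590.7198/455.6584) + (0.0588 + 0.5·0.4906²)·8.3567] / (0.4906·√8.3567)
   = [0.259598 + 1.497054] / 1.418224 = 1.238628
d₂ = d₁ − σ√T = 1.238628 − 1.418224 = -0.179596
risk-neutral PD = N(−d₂) = N(0.179596) = 0.571265

PD=0.5713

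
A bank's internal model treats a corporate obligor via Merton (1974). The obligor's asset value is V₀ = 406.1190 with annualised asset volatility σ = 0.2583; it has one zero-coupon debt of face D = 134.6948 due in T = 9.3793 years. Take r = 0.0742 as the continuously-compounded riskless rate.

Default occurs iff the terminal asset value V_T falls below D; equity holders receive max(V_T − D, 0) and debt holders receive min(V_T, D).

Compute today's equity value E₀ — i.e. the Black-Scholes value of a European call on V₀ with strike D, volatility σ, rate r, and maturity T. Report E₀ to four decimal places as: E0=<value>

d₁ = [ln(V₀/D) + (r + σ²/2)T] / (σ√T)
   = [ln(406.1190/134.6948) + (0.0742 + 0.5·0.2583²)·9.3793] / (0.2583·√9.3793)
   = [1.103635 + 1.008832] / 0.791060 = 2.670425
d₂ = d₁ − σ√T = 2.670425 − 0.791060 = 1.879364
N(d₁) = 0.996212,  N(d₂) = 0.969903,  e^(−rT) = 0.498604
E₀ = V₀·N(d₁) − D·e^(−rT)·N(d₂)
   = 406.1190·0.996212 − 134.6948·0.498604·0.969903 = 339.442734

E0=339.4427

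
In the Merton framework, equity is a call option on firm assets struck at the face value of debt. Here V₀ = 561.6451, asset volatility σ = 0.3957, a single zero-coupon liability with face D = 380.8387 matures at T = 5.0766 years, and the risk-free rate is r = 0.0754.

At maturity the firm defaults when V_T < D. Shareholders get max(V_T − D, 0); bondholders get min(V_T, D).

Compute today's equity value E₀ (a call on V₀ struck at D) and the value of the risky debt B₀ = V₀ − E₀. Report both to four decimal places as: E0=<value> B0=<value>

E0=336.2516 B0=225.3935

d₁ = [ln(V₀/D) + (r + σ²/2)T] / (σ√T)
   = [ln(561.6451/380.8387) + (0.0754 + 0.5·0.3957²)·5.0766] / (0.3957·√5.0766)
   = [0.388494 + 0.780219] / 0.891564 = 1.310857
d₂ = d₁ − σ√T = 1.310857 − 0.891564 = 0.419293
N(d₁) = 0.905047,  N(d₂) = 0.662499,  e^(−rT) = 0.681966
E₀ = V₀·N(d₁) − D·e^(−rT)·N(d₂)
   = 561.6451·0.905047 − 380.8387·0.681966·0.662499 = 336.251612
B₀ = V₀ − E₀ = 561.6451 − 336.251612 = 225.393488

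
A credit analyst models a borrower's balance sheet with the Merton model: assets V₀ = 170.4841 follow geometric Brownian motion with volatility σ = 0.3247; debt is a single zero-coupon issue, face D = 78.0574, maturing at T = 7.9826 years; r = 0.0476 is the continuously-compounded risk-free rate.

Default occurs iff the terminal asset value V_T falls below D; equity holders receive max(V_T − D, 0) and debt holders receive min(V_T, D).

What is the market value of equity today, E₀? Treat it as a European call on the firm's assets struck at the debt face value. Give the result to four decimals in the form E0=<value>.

E0=121.0888

d₁ = [ln(V₀/D) + (r + σ²/2)T] / (σ√T)
   = [ln(170.4841/78.0574) + (0.0476 + 0.5·0.3247²)·7.9826] / (0.3247·√7.9826)
   = [0.781198 + 0.800775] / 0.917391 = 1.724426
d₂ = d₁ − σ√T = 1.724426 − 0.917391 = 0.807035
N(d₁) = 0.957684,  N(d₂) = 0.790177,  e^(−rT) = 0.683881
E₀ = V₀·N(d₁) − D·e^(−rT)·N(d₂)
   = 170.4841·0.957684 − 78.0574·0.683881·0.790177 = 121.088801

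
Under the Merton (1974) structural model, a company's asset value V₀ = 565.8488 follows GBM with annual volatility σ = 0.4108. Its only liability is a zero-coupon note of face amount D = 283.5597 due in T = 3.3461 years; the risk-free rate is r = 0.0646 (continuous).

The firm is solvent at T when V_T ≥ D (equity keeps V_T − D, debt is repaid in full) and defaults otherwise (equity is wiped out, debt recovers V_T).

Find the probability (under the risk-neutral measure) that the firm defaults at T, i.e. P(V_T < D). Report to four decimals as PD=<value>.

d₁ = [ln(V₀/D) + (r + σ²/2)T] / (σ√T)
   = [ln(565.8488/283.5597) + (0.0646 + 0.5·0.4108²)·3.3461] / (0.4108·√3.3461)
   = [0.690904 + 0.498496] / 0.751450 = 1.582808
d₂ = d₁ − σ√T = 1.582808 − 0.751450 = 0.831358
risk-neutral PD = N(−d₂) = N(-0.831358) = 0.202886

PD=0.2029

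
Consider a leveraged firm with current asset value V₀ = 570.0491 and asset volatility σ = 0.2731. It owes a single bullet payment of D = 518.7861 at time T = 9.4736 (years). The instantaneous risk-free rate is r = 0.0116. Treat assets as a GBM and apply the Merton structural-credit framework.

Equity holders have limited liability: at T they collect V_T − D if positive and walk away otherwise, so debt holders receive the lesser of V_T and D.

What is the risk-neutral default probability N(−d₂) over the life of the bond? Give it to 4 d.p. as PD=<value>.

d₁ = [ln(V₀/D) + (r + σ²/2)T] / (σ√T)
   = [ln(570.0491/518.7861) + (0.0116 + 0.5·0.2731²)·9.4736] / (0.2731·√9.4736)
   = [0.094231 + 0.463181] / 0.840580 = 0.663128
d₂ = d₁ − σ√T = 0.663128 − 0.840580 = -0.177452
risk-neutral PD = N(−d₂) = N(0.177452) = 0.570423

PD=0.5704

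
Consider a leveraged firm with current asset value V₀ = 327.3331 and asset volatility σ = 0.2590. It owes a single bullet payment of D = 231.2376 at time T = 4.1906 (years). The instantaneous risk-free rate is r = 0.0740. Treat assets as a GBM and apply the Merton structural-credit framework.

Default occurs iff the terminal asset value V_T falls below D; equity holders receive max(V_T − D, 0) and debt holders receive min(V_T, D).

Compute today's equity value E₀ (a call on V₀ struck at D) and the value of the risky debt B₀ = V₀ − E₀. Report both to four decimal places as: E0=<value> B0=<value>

d₁ = [ln(V₀/D) + (r + σ²/2)T] / (σ√T)
   = [ln(327.3331/231.2376) + (0.0740 + 0.5·0.2590²)·4.1906] / (0.2590·√4.1906)
   = [0.347533 + 0.450659] / 0.530198 = 1.505461
d₂ = d₁ − σ√T = 1.505461 − 0.530198 = 0.975263
N(d₁) = 0.933897,  N(d₂) = 0.835285,  e^(−rT) = 0.733370
E₀ = V₀·N(d₁) − D·e^(−rT)·N(d₂)
   = 327.3331·0.933897 − 231.2376·0.733370·0.835285 = 164.045463
B₀ = V₀ − E₀ = 327.3331 − 164.045463 = 163.287637

E0=164.0455 B0=163.2876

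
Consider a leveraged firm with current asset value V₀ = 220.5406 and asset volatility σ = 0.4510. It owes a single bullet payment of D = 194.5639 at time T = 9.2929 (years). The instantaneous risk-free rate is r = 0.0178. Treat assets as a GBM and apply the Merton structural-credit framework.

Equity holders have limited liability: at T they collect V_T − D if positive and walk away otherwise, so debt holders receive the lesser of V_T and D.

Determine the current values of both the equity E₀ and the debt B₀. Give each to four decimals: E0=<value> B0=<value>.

E0=127.5999 B0=92.9407

d₁ = [ln(V₀/D) + (r + σ²/2)T] / (σ√T)
   = [ln(220.5406/194.5639) + (0.0178 + 0.5·0.4510²)·9.2929] / (0.4510·√9.2929)
   = [0.125321 + 1.110506] / 1.374840 = 0.898888
d₂ = d₁ − σ√T = 0.898888 − 1.374840 = -0.475952
N(d₁) = 0.815644,  N(d₂) = 0.317054,  e^(−rT) = 0.847543
E₀ = V₀·N(d₁) − D·e^(−rT)·N(d₂)
   = 220.5406·0.815644 − 194.5639·0.847543·0.317054 = 127.599925
B₀ = V₀ − E₀ = 220.5406 − 127.599925 = 92.940675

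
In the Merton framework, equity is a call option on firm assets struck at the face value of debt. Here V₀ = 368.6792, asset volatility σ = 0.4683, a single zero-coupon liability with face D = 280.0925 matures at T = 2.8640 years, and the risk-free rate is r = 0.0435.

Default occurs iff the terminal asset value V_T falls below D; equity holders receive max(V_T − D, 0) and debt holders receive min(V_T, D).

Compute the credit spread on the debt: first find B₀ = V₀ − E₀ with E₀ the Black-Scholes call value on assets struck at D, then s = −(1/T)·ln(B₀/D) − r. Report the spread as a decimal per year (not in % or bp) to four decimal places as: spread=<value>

spread=0.0705

d₁ = [ln(V₀/D) + (r + σ²/2)T] / (σ√T)
   = [ln(368.6792/280.0925) + (0.0435 + 0.5·0.4683²)·2.8640] / (0.4683·√2.8640)
   = [0.274807 + 0.438629] / 0.792521 = 0.900211
d₂ = d₁ − σ√T = 0.900211 − 0.792521 = 0.107690
N(d₁) = 0.815996,  N(d₂) = 0.542879,  e^(−rT) = 0.882864
E₀ = V₀·N(d₁) − D·e^(−rT)·N(d₂)
   = 368.6792·0.815996 − 280.0925·0.882864·0.542879 = 166.595608
B₀ = V₀ − E₀ = 368.6792 − 166.595608 = 202.083592
spread = −(1/T)·ln(B₀/D) − r = −(1/2.8640)·ln(202.083592/280.0925) − 0.0435 = 0.07047991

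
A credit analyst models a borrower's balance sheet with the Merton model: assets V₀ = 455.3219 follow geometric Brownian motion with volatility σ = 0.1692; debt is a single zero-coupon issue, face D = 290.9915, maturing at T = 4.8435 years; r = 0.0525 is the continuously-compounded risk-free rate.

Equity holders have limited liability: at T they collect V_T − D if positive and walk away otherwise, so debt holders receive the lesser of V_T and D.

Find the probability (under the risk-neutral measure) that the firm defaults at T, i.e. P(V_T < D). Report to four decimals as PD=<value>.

PD=0.0447

d₁ = [ln(V₀/D) + (r + σ²/2)T] / (σ√T)
   = [ln(455.3219/290.9915) + (0.0525 + 0.5·0.1692²)·4.8435] / (0.1692·√4.8435)
   = [0.447711 + 0.323615] / 0.372375 = 2.071371
d₂ = d₁ − σ√T = 2.071371 − 0.372375 = 1.698996
risk-neutral PD = N(−d₂) = N(-1.698996) = 0.044660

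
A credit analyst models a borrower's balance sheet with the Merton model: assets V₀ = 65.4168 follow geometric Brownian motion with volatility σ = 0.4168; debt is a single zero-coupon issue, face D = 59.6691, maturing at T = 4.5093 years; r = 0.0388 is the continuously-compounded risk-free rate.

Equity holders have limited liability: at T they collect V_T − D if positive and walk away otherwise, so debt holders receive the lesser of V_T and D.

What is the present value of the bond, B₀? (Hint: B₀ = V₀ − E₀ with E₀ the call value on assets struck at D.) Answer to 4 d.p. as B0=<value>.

B0=37.1795

d₁ = [ln(V₀/D) + (r + σ²/2)T] / (σ√T)
   = [ln(65.4168/59.6691) + (0.0388 + 0.5·0.4168²)·4.5093] / (0.4168·√4.5093)
   = [0.091965 + 0.566644] / 0.885079 = 0.744124
d₂ = d₁ − σ√T = 0.744124 − 0.885079 = -0.140956
N(d₁) = 0.771599,  N(d₂) = 0.443952,  e^(−rT) = 0.839490
E₀ = V₀·N(d₁) − D·e^(−rT)·N(d₂)
   = 65.4168·0.771599 − 59.6691·0.839490·0.443952 = 28.237258
B₀ = V₀ − E₀ = 65.4168 − 28.237258 = 37.179542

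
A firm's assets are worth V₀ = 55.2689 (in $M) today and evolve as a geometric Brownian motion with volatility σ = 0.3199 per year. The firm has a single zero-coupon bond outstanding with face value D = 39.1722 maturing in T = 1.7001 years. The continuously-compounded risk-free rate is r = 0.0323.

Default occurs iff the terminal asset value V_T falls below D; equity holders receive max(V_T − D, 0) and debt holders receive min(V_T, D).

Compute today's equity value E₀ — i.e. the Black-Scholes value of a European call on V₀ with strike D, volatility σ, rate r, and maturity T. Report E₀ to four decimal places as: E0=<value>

d₁ = [ln(V₀/D) + (r + σ²/2)T] / (σ√T)
   = [ln(55.2689/39.1722) + (0.0323 + 0.5·0.3199²)·1.7001] / (0.3199·√1.7001)
   = [0.344243 + 0.141904] / 0.417111 = 1.165510
d₂ = d₁ − σ√T = 1.165510 − 0.417111 = 0.748400
N(d₁) = 0.878094,  N(d₂) = 0.772890,  e^(−rT) = 0.946567
E₀ = V₀·N(d₁) − D·e^(−rT)·N(d₂)
   = 55.2689·0.878094 − 39.1722·0.946567·0.772890 = 19.873179

E0=19.8732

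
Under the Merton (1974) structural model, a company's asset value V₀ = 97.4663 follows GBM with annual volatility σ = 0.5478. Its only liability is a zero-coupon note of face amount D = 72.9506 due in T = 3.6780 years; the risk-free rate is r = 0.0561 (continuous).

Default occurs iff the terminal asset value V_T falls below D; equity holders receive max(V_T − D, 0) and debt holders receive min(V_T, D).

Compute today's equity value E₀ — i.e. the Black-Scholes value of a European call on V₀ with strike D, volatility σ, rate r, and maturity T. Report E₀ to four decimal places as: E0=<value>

d₁ = [ln(V₀/D) + (r + σ²/2)T] / (σ√T)
   = [ln(97.4663/72.9506) + (0.0561 + 0.5·0.5478²)·3.6780] / (0.5478·√3.6780)
   = [0.289724 + 0.758192] / 1.050577 = 0.997467
d₂ = d₁ − σ√T = 0.997467 − 1.050577 = -0.053110
N(d₁) = 0.840731,  N(d₂) = 0.478822,  e^(−rT) = 0.813560
E₀ = V₀·N(d₁) − D·e^(−rT)·N(d₂)
   = 97.4663·0.840731 − 72.9506·0.813560·0.478822 = 53.525006

E0=53.5250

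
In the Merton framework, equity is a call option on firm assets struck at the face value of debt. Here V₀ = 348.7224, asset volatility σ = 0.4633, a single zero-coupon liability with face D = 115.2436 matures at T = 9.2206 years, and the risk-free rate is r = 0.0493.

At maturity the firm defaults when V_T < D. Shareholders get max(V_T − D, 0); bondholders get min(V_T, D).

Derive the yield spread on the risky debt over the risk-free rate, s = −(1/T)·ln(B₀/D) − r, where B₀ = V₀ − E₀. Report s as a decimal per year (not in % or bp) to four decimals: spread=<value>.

spread=0.0210

d₁ = [ln(V₀/D) + (r + σ²/2)T] / (σ√T)
   = [ln(348.7224/115.2436) + (0.0493 + 0.5·0.4633²)·9.2206] / (0.4633·√9.2206)
   = [1.107228 + 1.444162] / 1.406831 = 1.813573
d₂ = d₁ − σ√T = 1.813573 − 1.406831 = 0.406742
N(d₁) = 0.965128,  N(d₂) = 0.657901,  e^(−rT) = 0.634717
E₀ = V₀·N(d₁) − D·e^(−rT)·N(d₂)
   = 348.7224·0.965128 − 115.2436·0.634717·0.657901 = 288.438265
B₀ = V₀ − E₀ = 348.7224 − 288.438265 = 60.284135
spread = −(1/T)·ln(B₀/D) − r = −(1/9.2206)·ln(60.284135/115.2436) − 0.0493 = 0.02097516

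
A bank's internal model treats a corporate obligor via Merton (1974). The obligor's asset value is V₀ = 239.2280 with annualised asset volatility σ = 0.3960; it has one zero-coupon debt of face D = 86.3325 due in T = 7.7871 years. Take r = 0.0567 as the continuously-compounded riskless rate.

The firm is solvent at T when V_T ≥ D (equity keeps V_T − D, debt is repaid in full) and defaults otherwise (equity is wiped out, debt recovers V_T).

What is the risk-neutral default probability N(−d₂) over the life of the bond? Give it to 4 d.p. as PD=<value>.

PD=0.2208

d₁ = [ln(V₀/D) + (r + σ²/2)T] / (σ√T)
   = [ln(239.2280/86.3325) + (0.0567 + 0.5·0.3960²)·7.7871] / (0.3960·√7.7871)
   = [1.019211 + 1.052100] / 1.105053 = 1.874399
d₂ = d₁ − σ√T = 1.874399 − 1.105053 = 0.769347
risk-neutral PD = N(−d₂) = N(-0.769347) = 0.220844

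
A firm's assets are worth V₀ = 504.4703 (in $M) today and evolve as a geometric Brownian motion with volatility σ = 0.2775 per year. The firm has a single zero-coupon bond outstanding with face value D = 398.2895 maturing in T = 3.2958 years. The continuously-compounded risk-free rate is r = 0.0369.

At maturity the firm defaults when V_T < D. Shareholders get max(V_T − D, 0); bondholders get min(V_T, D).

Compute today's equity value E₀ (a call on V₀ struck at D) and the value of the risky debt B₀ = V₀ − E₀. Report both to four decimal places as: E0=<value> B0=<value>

d₁ = [ln(V₀/D) + (r + σ²/2)T] / (σ√T)
   = [ln(504.4703/398.2895) + (0.0369 + 0.5·0.2775²)·3.2958] / (0.2775·√3.2958)
   = [0.236330 + 0.248514] / 0.503783 = 0.962406
d₂ = d₁ − σ√T = 0.962406 − 0.503783 = 0.458623
N(d₁) = 0.832077,  N(d₂) = 0.676747,  e^(−rT) = 0.885489
E₀ = V₀·N(d₁) − D·e^(−rT)·N(d₂)
   = 504.4703·0.832077 − 398.2895·0.885489·0.676747 = 181.082162
B₀ = V₀ − E₀ = 504.4703 − 181.082162 = 323.388138

E0=181.0822 B0=323.3881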